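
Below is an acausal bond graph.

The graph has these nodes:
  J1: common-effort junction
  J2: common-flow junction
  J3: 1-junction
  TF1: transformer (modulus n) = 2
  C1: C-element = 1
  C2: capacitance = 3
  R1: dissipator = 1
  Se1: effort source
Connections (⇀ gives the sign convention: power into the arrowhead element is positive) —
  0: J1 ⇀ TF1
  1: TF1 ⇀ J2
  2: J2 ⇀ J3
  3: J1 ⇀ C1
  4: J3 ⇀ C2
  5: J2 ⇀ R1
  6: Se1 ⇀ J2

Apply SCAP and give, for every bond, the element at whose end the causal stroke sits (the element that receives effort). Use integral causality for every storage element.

bond 0 |TF1
bond 1 |J2
bond 2 |J2
bond 3 |J1
bond 4 |J3
bond 5 |R1
bond 6 |J2

bond 6 →J2  (source Se1 imposes e)
bond 3 →J1  (C1 outputs effort q/C1)
bond 0 →TF1  (J1: bond 3 brought effort, rest push out)
bond 1 →J2  (through TF1, causality passes straight; one stroke at TF1)
bond 4 →J3  (C2: C, integral causality)
bond 2 →J2  (J3 needs exactly one f-in)
bond 5 →R1  (J2 needs exactly one f-in)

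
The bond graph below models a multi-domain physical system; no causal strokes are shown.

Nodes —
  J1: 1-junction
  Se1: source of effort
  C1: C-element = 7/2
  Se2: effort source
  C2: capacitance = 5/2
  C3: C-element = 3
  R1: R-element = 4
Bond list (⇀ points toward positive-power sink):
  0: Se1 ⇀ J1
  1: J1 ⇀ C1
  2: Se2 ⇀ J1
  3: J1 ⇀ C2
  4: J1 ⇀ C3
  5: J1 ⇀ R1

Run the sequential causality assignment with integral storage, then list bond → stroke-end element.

b0 stroke at J1  (Se1: effort source, stroke at far end)
b2 stroke at J1  (Se2: effort source, stroke at far end)
b1 stroke at J1  (prefer integral on C1)
b3 stroke at J1  (C2 integral (e out))
b4 stroke at J1  (C3 integral (e out))
b5 stroke at R1  (closing 1-jn rule on J1)

#0 |J1
#1 |J1
#2 |J1
#3 |J1
#4 |J1
#5 |R1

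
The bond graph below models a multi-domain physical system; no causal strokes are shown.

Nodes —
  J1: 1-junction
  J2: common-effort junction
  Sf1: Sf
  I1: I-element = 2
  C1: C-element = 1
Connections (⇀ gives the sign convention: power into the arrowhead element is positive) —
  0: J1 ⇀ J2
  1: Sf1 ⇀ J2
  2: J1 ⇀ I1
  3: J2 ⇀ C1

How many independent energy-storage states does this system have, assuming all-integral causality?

b1 →Sf1  (Sf1 fixes flow; stroke at Sf1)
b2 →I1  (I1 integral (f out))
b0 →J1  (J1: bond 2 brought flow, rest push out)
b3 →J2  (closing 0-jn rule on J2)

2  (C1, I1 all integral)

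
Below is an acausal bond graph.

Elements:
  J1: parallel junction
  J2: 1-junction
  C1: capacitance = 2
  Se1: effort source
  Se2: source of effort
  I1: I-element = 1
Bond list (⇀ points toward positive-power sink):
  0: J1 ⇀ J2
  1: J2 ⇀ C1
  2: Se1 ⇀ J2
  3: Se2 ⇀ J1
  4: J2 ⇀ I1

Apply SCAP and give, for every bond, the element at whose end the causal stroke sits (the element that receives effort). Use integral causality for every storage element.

b2 stroke→J2  (Se1 (Se) sets effort on bond)
b3 stroke→J1  (Se2: effort source, stroke at far end)
b0 stroke→J2  (J1 effort already set via bond 3)
b1 stroke→J2  (C1: C, integral causality)
b4 stroke→I1  (closing 1-jn rule on J2)

#0 →J2
#1 →J2
#2 →J2
#3 →J1
#4 →I1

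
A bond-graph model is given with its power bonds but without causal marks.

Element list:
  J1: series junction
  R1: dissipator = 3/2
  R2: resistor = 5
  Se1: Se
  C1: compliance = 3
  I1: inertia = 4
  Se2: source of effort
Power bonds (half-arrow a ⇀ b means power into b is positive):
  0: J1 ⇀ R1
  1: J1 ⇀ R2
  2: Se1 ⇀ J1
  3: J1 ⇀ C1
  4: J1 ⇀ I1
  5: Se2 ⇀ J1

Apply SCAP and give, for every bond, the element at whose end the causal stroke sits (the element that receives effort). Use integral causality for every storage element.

b0 →J1
b1 →J1
b2 →J1
b3 →J1
b4 →I1
b5 →J1

b2 stroke→J1  (source Se1 imposes e)
b5 stroke→J1  (Se2 (Se) sets effort on bond)
b3 stroke→J1  (C1 outputs effort q/C1)
b4 stroke→I1  (prefer integral on I1)
b0 stroke→J1  (J1 flow already set via bond 4)
b1 stroke→J1  (J1: bond 4 brought flow, rest push out)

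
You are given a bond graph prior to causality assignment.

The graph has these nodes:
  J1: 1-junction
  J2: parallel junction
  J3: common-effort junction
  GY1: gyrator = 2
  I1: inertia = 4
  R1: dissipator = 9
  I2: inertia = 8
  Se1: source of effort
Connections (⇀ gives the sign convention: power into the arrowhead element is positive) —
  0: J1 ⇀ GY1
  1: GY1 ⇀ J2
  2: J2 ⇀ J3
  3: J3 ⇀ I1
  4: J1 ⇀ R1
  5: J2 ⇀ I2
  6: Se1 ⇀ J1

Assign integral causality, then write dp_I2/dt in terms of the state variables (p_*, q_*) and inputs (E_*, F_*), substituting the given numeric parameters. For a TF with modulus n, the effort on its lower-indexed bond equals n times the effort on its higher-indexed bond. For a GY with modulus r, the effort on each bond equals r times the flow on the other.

b6 →J1  (Se1 (Se) sets effort on bond)
b3 →I1  (I1: I, integral causality)
b2 →J3  (J3: last free bond brings effort in)
b5 →I2  (prefer integral on I2)
b1 →J2  (only one effort-in slot at J2)
b0 →J1  (GY1: gyrator matches bond 1)
b4 →R1  (J1: last free bond brings flow in)

dp_I2/dt = 2*E_Se1/9 - p_I1/9 - p_I2/18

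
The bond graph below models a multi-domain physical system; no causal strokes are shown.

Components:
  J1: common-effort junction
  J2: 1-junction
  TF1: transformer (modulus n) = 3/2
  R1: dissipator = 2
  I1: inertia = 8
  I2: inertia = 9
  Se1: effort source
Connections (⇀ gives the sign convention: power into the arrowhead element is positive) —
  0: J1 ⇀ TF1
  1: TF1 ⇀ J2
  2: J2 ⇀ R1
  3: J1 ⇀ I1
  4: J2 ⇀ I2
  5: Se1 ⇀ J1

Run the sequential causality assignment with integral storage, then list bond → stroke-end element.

bond 5 stroke→J1  (Se1: effort source, stroke at far end)
bond 0 stroke→TF1  (J1: bond 5 brought effort, rest push out)
bond 3 stroke→I1  (0-jn J1 has e-setter on 5)
bond 1 stroke→J2  (through TF1, causality passes straight; one stroke at TF1)
bond 4 stroke→I2  (prefer integral on I2)
bond 2 stroke→J2  (J2 flow already set via bond 4)

b0 →TF1
b1 →J2
b2 →J2
b3 →I1
b4 →I2
b5 →J1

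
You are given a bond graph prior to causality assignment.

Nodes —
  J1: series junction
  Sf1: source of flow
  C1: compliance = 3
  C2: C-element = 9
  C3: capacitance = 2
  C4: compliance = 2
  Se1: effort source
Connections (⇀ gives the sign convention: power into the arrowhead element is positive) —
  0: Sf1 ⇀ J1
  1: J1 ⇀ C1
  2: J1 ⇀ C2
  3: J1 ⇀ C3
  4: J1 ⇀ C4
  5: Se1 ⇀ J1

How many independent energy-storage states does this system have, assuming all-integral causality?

bond 0 stroke at Sf1  (Sf1: flow source, stroke at near end)
bond 5 stroke at J1  (Se1: effort source, stroke at far end)
bond 1 stroke at J1  (1-jn J1 has f-setter on 0)
bond 2 stroke at J1  (common-f at J1 fixed by 0)
bond 3 stroke at J1  (common-f at J1 fixed by 0)
bond 4 stroke at J1  (J1 flow already set via bond 0)

4  (C1, C2, C3, C4 all integral)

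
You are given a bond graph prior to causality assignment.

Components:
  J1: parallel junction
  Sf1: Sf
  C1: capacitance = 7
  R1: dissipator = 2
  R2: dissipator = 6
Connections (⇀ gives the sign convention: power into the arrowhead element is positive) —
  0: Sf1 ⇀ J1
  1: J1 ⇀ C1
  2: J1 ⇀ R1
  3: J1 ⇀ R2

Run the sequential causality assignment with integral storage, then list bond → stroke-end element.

bond 0 |Sf1
bond 1 |J1
bond 2 |R1
bond 3 |R2

#0 |Sf1  (source Sf1 imposes f)
#1 |J1  (prefer integral on C1)
#2 |R1  (J1 effort already set via bond 1)
#3 |R2  (J1: bond 1 brought effort, rest push out)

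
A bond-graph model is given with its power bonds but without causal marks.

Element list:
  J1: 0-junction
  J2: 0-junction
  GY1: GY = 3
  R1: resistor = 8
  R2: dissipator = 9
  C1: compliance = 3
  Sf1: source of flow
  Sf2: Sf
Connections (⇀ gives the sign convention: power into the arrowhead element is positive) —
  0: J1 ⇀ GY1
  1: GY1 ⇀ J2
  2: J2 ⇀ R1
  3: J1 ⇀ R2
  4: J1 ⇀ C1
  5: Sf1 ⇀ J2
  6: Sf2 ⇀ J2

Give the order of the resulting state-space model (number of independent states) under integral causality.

1  (C1 all integral)

#5 stroke at Sf1  (Sf1 fixes flow; stroke at Sf1)
#6 stroke at Sf2  (source Sf2 imposes f)
#4 stroke at J1  (C1 integral (e out))
#0 stroke at GY1  (0-jn J1 has e-setter on 4)
#3 stroke at R2  (J1 effort already set via bond 4)
#1 stroke at GY1  (GY1: gyrator matches bond 0)
#2 stroke at J2  (J2 needs exactly one e-in)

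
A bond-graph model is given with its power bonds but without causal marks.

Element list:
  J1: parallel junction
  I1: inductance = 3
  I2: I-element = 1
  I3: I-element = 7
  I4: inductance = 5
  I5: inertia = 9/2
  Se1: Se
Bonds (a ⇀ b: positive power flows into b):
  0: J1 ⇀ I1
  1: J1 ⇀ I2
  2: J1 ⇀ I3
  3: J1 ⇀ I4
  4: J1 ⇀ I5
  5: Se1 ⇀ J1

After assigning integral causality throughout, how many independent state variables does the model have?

5  (I1, I2, I3, I4, I5 all integral)

β5 stroke at J1  (Se1 (Se) sets effort on bond)
β0 stroke at I1  (J1: bond 5 brought effort, rest push out)
β1 stroke at I2  (J1 effort already set via bond 5)
β2 stroke at I3  (common-e at J1 fixed by 5)
β3 stroke at I4  (0-jn J1 has e-setter on 5)
β4 stroke at I5  (0-jn J1 has e-setter on 5)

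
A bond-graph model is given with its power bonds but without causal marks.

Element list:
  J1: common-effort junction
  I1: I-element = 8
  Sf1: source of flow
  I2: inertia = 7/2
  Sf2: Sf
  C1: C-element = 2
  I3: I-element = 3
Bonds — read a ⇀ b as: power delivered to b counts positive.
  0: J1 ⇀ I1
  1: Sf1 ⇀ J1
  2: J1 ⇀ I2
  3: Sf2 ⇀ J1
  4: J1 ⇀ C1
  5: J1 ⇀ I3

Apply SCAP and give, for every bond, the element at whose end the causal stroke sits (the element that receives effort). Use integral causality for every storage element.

#1 |Sf1  (source Sf1 imposes f)
#3 |Sf2  (Sf2 (Sf) sets flow on bond)
#0 |I1  (I1 integral (f out))
#2 |I2  (I2 outputs flow p/I2)
#4 |J1  (C1: C, integral causality)
#5 |I3  (J1: bond 4 brought effort, rest push out)

bond 0 stroke→I1
bond 1 stroke→Sf1
bond 2 stroke→I2
bond 3 stroke→Sf2
bond 4 stroke→J1
bond 5 stroke→I3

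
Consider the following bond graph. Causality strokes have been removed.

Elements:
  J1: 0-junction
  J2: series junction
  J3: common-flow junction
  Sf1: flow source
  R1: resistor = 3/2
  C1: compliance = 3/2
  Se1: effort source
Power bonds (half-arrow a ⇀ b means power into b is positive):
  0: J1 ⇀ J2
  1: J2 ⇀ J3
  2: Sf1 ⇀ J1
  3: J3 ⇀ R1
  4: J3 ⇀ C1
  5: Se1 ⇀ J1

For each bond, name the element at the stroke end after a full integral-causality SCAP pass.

#2 stroke→Sf1  (Sf1: flow source, stroke at near end)
#5 stroke→J1  (Se1 (Se) sets effort on bond)
#0 stroke→J2  (J1 effort already set via bond 5)
#1 stroke→J3  (J2: last free bond brings flow in)
#4 stroke→J3  (C1: C, integral causality)
#3 stroke→R1  (J3: last free bond brings flow in)

#0 →J2
#1 →J3
#2 →Sf1
#3 →R1
#4 →J3
#5 →J1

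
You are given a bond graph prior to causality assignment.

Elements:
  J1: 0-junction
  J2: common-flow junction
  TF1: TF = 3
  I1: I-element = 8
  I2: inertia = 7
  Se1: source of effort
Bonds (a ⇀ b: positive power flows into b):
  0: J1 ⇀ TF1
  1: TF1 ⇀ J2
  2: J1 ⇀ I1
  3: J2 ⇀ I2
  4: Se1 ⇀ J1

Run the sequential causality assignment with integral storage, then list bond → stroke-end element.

bond 4 |J1  (source Se1 imposes e)
bond 0 |TF1  (0-jn J1 has e-setter on 4)
bond 2 |I1  (common-e at J1 fixed by 4)
bond 1 |J2  (TF1: transformer flips bond 0)
bond 3 |I2  (J2 needs exactly one f-in)

bond 0 stroke at TF1
bond 1 stroke at J2
bond 2 stroke at I1
bond 3 stroke at I2
bond 4 stroke at J1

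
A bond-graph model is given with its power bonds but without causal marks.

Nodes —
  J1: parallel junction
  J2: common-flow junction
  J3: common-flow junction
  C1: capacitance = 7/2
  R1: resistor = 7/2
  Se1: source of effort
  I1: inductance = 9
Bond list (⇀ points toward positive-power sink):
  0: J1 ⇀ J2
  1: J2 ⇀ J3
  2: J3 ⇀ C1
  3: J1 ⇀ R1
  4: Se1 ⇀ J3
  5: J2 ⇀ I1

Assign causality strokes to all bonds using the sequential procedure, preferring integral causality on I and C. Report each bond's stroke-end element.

bond 4 stroke at J3  (Se1: effort source, stroke at far end)
bond 2 stroke at J3  (prefer integral on C1)
bond 1 stroke at J2  (J3: last free bond brings flow in)
bond 5 stroke at I1  (I1 outputs flow p/I1)
bond 0 stroke at J2  (common-f at J2 fixed by 5)
bond 3 stroke at J1  (J1: last free bond brings effort in)

b0 →J2
b1 →J2
b2 →J3
b3 →J1
b4 →J3
b5 →I1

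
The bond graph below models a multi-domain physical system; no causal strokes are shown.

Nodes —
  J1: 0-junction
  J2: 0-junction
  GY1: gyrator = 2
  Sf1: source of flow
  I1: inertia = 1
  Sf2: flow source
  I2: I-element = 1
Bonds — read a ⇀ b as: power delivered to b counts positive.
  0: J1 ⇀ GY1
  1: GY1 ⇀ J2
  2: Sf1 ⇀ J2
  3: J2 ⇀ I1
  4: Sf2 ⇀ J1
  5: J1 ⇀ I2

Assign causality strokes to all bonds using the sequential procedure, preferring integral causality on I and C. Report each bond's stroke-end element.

β0 stroke at J1
β1 stroke at J2
β2 stroke at Sf1
β3 stroke at I1
β4 stroke at Sf2
β5 stroke at I2

#2 stroke at Sf1  (Sf1 fixes flow; stroke at Sf1)
#4 stroke at Sf2  (source Sf2 imposes f)
#3 stroke at I1  (I1 integral (f out))
#1 stroke at J2  (closing 0-jn rule on J2)
#0 stroke at J1  (GY1 both-in/both-out from 1)
#5 stroke at I2  (common-e at J1 fixed by 0)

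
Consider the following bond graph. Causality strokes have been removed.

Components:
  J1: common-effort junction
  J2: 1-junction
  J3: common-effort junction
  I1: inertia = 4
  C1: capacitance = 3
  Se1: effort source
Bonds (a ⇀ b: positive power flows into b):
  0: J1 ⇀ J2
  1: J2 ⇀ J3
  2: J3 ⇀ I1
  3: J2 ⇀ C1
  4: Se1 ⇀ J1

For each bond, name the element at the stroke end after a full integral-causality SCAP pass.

b4 →J1  (Se1 (Se) sets effort on bond)
b0 →J2  (J1 effort already set via bond 4)
b2 →I1  (I1 outputs flow p/I1)
b1 →J3  (only one effort-in slot at J3)
b3 →J2  (1-jn J2 has f-setter on 1)

bond 0 stroke at J2
bond 1 stroke at J3
bond 2 stroke at I1
bond 3 stroke at J2
bond 4 stroke at J1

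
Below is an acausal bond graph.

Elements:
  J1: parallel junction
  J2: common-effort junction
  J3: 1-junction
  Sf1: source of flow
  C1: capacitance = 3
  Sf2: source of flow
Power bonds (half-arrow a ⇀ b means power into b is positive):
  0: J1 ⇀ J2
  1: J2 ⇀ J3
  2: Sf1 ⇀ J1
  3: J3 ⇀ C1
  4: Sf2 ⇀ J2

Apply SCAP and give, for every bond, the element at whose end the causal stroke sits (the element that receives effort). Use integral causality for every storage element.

#0 stroke at J1
#1 stroke at J2
#2 stroke at Sf1
#3 stroke at J3
#4 stroke at Sf2

b2 |Sf1  (source Sf1 imposes f)
b4 |Sf2  (Sf2 fixes flow; stroke at Sf2)
b0 |J1  (J1: last free bond brings effort in)
b1 |J2  (J2: last free bond brings effort in)
b3 |J3  (J3: bond 1 brought flow, rest push out)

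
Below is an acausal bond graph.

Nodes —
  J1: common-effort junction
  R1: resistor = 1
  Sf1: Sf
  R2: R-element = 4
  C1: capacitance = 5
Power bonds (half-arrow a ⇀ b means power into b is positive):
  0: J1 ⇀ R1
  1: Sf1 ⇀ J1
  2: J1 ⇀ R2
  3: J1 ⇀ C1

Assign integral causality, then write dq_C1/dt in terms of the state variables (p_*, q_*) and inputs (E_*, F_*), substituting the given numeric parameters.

bond 1 stroke at Sf1  (Sf1 (Sf) sets flow on bond)
bond 3 stroke at J1  (C1 outputs effort q/C1)
bond 0 stroke at R1  (0-jn J1 has e-setter on 3)
bond 2 stroke at R2  (J1: bond 3 brought effort, rest push out)

dq_C1/dt = F_Sf1 - q_C1/4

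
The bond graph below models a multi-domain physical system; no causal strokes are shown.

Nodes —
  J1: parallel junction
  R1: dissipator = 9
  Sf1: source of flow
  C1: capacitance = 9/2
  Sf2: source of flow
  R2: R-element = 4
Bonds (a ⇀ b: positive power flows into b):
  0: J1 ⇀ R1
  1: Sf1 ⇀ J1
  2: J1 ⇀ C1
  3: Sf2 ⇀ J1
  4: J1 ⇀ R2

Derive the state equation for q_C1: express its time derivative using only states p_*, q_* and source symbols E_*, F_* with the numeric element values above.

dq_C1/dt = F_Sf1 + F_Sf2 - 13*q_C1/162

β1 |Sf1  (Sf1 fixes flow; stroke at Sf1)
β3 |Sf2  (Sf2 (Sf) sets flow on bond)
β2 |J1  (C1 integral (e out))
β0 |R1  (0-jn J1 has e-setter on 2)
β4 |R2  (J1 effort already set via bond 2)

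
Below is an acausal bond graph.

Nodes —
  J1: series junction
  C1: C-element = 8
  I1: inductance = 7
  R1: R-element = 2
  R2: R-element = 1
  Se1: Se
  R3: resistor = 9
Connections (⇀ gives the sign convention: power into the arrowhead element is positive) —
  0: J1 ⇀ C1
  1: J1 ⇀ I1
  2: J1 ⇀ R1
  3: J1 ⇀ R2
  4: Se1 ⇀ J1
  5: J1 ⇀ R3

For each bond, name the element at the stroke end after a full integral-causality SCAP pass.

#0 stroke→J1
#1 stroke→I1
#2 stroke→J1
#3 stroke→J1
#4 stroke→J1
#5 stroke→J1

#4 →J1  (source Se1 imposes e)
#0 →J1  (prefer integral on C1)
#1 →I1  (I1 outputs flow p/I1)
#2 →J1  (J1 flow already set via bond 1)
#3 →J1  (1-jn J1 has f-setter on 1)
#5 →J1  (J1: bond 1 brought flow, rest push out)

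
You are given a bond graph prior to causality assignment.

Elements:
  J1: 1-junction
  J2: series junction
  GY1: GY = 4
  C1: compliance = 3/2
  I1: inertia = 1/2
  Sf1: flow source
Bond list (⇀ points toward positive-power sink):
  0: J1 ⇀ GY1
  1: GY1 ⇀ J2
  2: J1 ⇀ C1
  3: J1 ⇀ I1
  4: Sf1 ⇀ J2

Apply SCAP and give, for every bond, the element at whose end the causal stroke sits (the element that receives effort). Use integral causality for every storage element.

b0 stroke→J1
b1 stroke→J2
b2 stroke→J1
b3 stroke→I1
b4 stroke→Sf1

β4 |Sf1  (Sf1 (Sf) sets flow on bond)
β1 |J2  (common-f at J2 fixed by 4)
β0 |J1  (GY1: gyrator matches bond 1)
β2 |J1  (C1 outputs effort q/C1)
β3 |I1  (J1 needs exactly one f-in)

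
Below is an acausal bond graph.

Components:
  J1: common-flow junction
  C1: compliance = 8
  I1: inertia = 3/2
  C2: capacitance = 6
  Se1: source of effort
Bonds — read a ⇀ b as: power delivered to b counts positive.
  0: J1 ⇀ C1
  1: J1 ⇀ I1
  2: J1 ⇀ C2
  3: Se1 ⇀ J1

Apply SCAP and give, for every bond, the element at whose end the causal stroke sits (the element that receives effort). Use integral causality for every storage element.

bond 3 |J1  (Se1: effort source, stroke at far end)
bond 0 |J1  (C1 integral (e out))
bond 1 |I1  (I1 outputs flow p/I1)
bond 2 |J1  (common-f at J1 fixed by 1)

bond 0 |J1
bond 1 |I1
bond 2 |J1
bond 3 |J1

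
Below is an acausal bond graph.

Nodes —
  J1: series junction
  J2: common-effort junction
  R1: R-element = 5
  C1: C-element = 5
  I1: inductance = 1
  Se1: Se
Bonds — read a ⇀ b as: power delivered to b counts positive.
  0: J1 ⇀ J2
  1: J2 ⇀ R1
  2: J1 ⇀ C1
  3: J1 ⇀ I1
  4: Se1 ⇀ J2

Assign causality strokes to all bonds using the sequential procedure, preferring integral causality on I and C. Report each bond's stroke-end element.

#0 stroke→J1
#1 stroke→R1
#2 stroke→J1
#3 stroke→I1
#4 stroke→J2

b4 stroke→J2  (Se1 fixes effort; stroke away)
b0 stroke→J1  (J2 effort already set via bond 4)
b1 stroke→R1  (J2: bond 4 brought effort, rest push out)
b2 stroke→J1  (C1 integral (e out))
b3 stroke→I1  (J1 needs exactly one f-in)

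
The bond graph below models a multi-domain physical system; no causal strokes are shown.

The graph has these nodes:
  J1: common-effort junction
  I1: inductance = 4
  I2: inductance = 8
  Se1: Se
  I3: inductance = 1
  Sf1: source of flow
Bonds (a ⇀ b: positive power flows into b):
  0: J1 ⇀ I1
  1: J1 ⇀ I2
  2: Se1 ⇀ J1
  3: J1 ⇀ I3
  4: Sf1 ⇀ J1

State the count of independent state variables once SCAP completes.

3  (I1, I2, I3 all integral)

b2 stroke at J1  (Se1 (Se) sets effort on bond)
b4 stroke at Sf1  (source Sf1 imposes f)
b0 stroke at I1  (common-e at J1 fixed by 2)
b1 stroke at I2  (common-e at J1 fixed by 2)
b3 stroke at I3  (J1: bond 2 brought effort, rest push out)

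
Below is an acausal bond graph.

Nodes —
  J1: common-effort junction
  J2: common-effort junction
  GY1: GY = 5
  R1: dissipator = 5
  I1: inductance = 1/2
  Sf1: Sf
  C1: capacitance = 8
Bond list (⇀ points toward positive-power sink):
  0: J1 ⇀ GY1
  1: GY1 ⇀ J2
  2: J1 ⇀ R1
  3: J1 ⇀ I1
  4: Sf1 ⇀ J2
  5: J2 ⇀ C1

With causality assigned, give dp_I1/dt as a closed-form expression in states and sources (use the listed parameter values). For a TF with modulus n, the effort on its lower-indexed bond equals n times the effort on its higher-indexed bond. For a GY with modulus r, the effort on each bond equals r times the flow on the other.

dp_I1/dt = -10*p_I1 - q_C1/8

#4 stroke at Sf1  (Sf1 fixes flow; stroke at Sf1)
#3 stroke at I1  (I1 outputs flow p/I1)
#5 stroke at J2  (C1: C, integral causality)
#1 stroke at GY1  (J2: bond 5 brought effort, rest push out)
#0 stroke at GY1  (GY GY1: same side as bond 1)
#2 stroke at J1  (only one effort-in slot at J1)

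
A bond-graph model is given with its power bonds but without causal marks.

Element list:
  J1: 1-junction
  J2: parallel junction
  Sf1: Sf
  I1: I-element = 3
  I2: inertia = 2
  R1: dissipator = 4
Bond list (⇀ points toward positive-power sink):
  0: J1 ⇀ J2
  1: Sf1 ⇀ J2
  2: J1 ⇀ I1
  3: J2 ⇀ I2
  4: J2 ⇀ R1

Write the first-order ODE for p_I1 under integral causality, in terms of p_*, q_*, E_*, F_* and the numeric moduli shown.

β1 stroke at Sf1  (source Sf1 imposes f)
β2 stroke at I1  (I1: I, integral causality)
β0 stroke at J1  (J1: bond 2 brought flow, rest push out)
β3 stroke at I2  (prefer integral on I2)
β4 stroke at J2  (J2 needs exactly one e-in)

dp_I1/dt = -4*F_Sf1 - 4*p_I1/3 + 2*p_I2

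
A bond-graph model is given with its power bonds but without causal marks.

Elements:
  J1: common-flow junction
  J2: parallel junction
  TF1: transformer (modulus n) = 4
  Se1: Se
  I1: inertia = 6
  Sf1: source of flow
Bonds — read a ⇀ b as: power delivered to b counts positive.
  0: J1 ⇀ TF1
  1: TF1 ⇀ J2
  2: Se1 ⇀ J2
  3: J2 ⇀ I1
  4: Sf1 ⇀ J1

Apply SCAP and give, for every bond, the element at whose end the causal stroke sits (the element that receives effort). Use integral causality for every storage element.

#0 stroke at J1
#1 stroke at TF1
#2 stroke at J2
#3 stroke at I1
#4 stroke at Sf1

#2 |J2  (Se1: effort source, stroke at far end)
#4 |Sf1  (Sf1 (Sf) sets flow on bond)
#0 |J1  (J1: bond 4 brought flow, rest push out)
#1 |TF1  (J2 effort already set via bond 2)
#3 |I1  (common-e at J2 fixed by 2)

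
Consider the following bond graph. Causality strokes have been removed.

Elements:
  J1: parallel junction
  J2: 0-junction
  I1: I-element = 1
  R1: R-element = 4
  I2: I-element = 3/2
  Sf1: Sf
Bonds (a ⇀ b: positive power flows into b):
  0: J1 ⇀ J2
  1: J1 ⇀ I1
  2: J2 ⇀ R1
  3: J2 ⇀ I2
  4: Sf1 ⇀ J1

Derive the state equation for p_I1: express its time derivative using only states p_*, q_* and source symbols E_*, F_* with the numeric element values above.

b4 stroke→Sf1  (Sf1 fixes flow; stroke at Sf1)
b1 stroke→I1  (I1: I, integral causality)
b0 stroke→J1  (closing 0-jn rule on J1)
b3 stroke→I2  (I2 integral (f out))
b2 stroke→J2  (only one effort-in slot at J2)

dp_I1/dt = 4*F_Sf1 - 4*p_I1 - 8*p_I2/3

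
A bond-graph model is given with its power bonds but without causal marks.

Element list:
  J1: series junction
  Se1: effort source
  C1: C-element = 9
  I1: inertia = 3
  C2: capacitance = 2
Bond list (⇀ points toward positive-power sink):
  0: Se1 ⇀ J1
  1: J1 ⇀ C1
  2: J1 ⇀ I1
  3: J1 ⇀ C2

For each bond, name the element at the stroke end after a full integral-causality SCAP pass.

bond 0 →J1  (Se1 (Se) sets effort on bond)
bond 1 →J1  (prefer integral on C1)
bond 2 →I1  (prefer integral on I1)
bond 3 →J1  (1-jn J1 has f-setter on 2)

b0 |J1
b1 |J1
b2 |I1
b3 |J1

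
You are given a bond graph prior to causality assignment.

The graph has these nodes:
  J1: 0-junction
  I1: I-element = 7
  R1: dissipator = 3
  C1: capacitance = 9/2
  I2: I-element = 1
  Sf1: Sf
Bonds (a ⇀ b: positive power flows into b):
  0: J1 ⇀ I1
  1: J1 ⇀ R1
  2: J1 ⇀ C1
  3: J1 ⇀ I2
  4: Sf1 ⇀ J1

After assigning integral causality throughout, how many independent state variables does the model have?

3  (C1, I1, I2 all integral)

#4 stroke at Sf1  (source Sf1 imposes f)
#0 stroke at I1  (I1 outputs flow p/I1)
#2 stroke at J1  (prefer integral on C1)
#1 stroke at R1  (0-jn J1 has e-setter on 2)
#3 stroke at I2  (J1 effort already set via bond 2)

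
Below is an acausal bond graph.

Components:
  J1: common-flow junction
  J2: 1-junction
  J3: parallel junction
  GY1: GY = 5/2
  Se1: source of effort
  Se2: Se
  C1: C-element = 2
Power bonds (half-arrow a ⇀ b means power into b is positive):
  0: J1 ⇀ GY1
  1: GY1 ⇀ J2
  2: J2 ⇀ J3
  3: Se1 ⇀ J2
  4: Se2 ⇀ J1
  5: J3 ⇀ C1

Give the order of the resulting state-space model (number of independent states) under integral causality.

1  (C1 all integral)

β3 |J2  (Se1: effort source, stroke at far end)
β4 |J1  (Se2 (Se) sets effort on bond)
β0 |GY1  (only one flow-in slot at J1)
β1 |GY1  (GY1: gyrator matches bond 0)
β2 |J2  (J2 flow already set via bond 1)
β5 |J3  (J3 needs exactly one e-in)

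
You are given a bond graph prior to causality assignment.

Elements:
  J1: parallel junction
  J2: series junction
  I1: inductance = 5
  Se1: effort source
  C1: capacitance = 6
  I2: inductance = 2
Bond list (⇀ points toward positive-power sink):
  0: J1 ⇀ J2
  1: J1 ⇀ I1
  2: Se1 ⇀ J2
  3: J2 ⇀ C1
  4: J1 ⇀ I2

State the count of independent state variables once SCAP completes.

b2 |J2  (source Se1 imposes e)
b1 |I1  (I1 integral (f out))
b3 |J2  (prefer integral on C1)
b0 |J1  (only one flow-in slot at J2)
b4 |I2  (common-e at J1 fixed by 0)

3  (C1, I1, I2 all integral)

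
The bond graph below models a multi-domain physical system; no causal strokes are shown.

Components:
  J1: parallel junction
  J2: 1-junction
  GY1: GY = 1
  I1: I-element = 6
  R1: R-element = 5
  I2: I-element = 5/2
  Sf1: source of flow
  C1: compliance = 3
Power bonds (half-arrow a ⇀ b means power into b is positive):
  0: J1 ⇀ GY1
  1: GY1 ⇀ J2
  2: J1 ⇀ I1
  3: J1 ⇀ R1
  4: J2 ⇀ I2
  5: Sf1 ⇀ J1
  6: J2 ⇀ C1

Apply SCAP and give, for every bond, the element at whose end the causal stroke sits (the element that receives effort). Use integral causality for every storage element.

#0 stroke at J1
#1 stroke at J2
#2 stroke at I1
#3 stroke at R1
#4 stroke at I2
#5 stroke at Sf1
#6 stroke at J2

b5 stroke at Sf1  (Sf1: flow source, stroke at near end)
b2 stroke at I1  (I1: I, integral causality)
b4 stroke at I2  (I2: I, integral causality)
b1 stroke at J2  (common-f at J2 fixed by 4)
b6 stroke at J2  (J2 flow already set via bond 4)
b0 stroke at J1  (GY1: gyrator matches bond 1)
b3 stroke at R1  (J1: bond 0 brought effort, rest push out)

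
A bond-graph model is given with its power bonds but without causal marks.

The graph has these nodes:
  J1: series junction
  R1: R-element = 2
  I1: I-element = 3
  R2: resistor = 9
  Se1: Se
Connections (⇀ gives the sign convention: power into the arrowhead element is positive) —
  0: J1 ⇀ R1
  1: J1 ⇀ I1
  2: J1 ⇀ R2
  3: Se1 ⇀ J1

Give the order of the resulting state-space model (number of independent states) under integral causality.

1  (I1 all integral)

#3 →J1  (Se1: effort source, stroke at far end)
#1 →I1  (I1 integral (f out))
#0 →J1  (common-f at J1 fixed by 1)
#2 →J1  (common-f at J1 fixed by 1)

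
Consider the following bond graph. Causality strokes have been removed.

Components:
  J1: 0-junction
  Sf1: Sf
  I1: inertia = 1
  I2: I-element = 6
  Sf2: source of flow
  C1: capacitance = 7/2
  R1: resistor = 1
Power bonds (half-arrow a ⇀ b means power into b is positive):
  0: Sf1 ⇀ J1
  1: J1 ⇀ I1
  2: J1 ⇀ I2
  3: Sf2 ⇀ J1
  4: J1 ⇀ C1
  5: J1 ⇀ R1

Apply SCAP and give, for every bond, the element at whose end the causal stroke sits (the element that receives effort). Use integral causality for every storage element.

#0 stroke at Sf1
#1 stroke at I1
#2 stroke at I2
#3 stroke at Sf2
#4 stroke at J1
#5 stroke at R1

b0 →Sf1  (Sf1 (Sf) sets flow on bond)
b3 →Sf2  (Sf2 fixes flow; stroke at Sf2)
b1 →I1  (I1 integral (f out))
b2 →I2  (I2 integral (f out))
b4 →J1  (prefer integral on C1)
b5 →R1  (0-jn J1 has e-setter on 4)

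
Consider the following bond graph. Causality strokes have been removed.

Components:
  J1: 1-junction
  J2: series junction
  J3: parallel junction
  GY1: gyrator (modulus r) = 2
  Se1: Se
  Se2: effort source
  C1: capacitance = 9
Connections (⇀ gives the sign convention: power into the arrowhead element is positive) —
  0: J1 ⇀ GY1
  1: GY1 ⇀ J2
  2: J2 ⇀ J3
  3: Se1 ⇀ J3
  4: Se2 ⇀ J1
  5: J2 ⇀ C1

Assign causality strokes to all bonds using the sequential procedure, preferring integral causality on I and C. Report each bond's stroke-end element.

β0 |GY1
β1 |GY1
β2 |J2
β3 |J3
β4 |J1
β5 |J2

β3 stroke→J3  (source Se1 imposes e)
β4 stroke→J1  (Se2: effort source, stroke at far end)
β0 stroke→GY1  (closing 1-jn rule on J1)
β2 stroke→J2  (J3 effort already set via bond 3)
β1 stroke→GY1  (GY GY1: same side as bond 0)
β5 stroke→J2  (J2: bond 1 brought flow, rest push out)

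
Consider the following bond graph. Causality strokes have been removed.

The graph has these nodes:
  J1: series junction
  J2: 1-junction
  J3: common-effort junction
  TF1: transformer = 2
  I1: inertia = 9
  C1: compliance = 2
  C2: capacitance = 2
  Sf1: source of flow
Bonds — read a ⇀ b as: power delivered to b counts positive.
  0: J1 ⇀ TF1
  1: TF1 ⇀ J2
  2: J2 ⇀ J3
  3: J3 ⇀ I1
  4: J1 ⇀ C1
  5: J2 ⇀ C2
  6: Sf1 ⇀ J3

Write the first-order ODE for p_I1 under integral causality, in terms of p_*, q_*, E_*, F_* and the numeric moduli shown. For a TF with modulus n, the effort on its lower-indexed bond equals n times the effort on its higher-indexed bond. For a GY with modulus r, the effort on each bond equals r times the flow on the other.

dp_I1/dt = -q_C1/4 - q_C2/2

#6 →Sf1  (source Sf1 imposes f)
#3 →I1  (I1: I, integral causality)
#2 →J3  (J3: last free bond brings effort in)
#1 →J2  (common-f at J2 fixed by 2)
#5 →J2  (common-f at J2 fixed by 2)
#0 →TF1  (through TF1, causality passes straight; one stroke at TF1)
#4 →J1  (J1 flow already set via bond 0)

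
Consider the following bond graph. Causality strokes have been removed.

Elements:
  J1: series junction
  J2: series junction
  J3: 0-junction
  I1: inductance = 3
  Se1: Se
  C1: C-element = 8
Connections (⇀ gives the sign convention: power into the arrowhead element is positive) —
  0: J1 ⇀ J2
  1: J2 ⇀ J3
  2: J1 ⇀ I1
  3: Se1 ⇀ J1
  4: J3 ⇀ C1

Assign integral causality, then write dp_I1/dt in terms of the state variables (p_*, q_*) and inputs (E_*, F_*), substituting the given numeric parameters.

dp_I1/dt = E_Se1 - q_C1/8

b3 stroke→J1  (Se1 fixes effort; stroke away)
b2 stroke→I1  (I1: I, integral causality)
b0 stroke→J1  (J1: bond 2 brought flow, rest push out)
b1 stroke→J2  (1-jn J2 has f-setter on 0)
b4 stroke→J3  (closing 0-jn rule on J3)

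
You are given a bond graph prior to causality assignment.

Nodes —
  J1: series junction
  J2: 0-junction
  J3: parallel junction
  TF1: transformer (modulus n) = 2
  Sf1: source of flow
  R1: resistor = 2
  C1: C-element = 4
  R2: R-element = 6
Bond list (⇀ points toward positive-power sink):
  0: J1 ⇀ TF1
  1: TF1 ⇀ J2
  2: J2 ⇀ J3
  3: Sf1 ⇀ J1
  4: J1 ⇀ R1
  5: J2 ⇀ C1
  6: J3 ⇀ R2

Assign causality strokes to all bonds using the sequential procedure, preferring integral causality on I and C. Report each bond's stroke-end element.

β0 stroke at J1
β1 stroke at TF1
β2 stroke at J3
β3 stroke at Sf1
β4 stroke at J1
β5 stroke at J2
β6 stroke at R2

#3 →Sf1  (source Sf1 imposes f)
#0 →J1  (common-f at J1 fixed by 3)
#4 →J1  (J1 flow already set via bond 3)
#1 →TF1  (through TF1, causality passes straight; one stroke at TF1)
#5 →J2  (C1: C, integral causality)
#2 →J3  (common-e at J2 fixed by 5)
#6 →R2  (common-e at J3 fixed by 2)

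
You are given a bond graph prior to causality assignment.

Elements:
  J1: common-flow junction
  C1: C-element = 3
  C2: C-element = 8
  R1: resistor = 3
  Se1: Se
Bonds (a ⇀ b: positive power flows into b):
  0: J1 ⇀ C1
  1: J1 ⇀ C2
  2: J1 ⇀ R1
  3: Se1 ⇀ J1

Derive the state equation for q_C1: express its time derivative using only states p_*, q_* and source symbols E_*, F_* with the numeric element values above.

bond 3 stroke at J1  (Se1: effort source, stroke at far end)
bond 0 stroke at J1  (prefer integral on C1)
bond 1 stroke at J1  (C2 outputs effort q/C2)
bond 2 stroke at R1  (J1: last free bond brings flow in)

dq_C1/dt = E_Se1/3 - q_C1/9 - q_C2/24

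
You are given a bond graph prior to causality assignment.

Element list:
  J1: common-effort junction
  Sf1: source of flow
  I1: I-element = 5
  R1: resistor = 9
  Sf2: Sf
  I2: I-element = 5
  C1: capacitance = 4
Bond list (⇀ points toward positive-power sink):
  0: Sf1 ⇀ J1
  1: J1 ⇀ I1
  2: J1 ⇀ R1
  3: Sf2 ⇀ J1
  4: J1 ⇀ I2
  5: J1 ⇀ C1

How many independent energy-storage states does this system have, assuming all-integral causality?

3  (C1, I1, I2 all integral)

b0 →Sf1  (Sf1 fixes flow; stroke at Sf1)
b3 →Sf2  (Sf2: flow source, stroke at near end)
b1 →I1  (I1: I, integral causality)
b4 →I2  (I2 outputs flow p/I2)
b5 →J1  (C1: C, integral causality)
b2 →R1  (J1 effort already set via bond 5)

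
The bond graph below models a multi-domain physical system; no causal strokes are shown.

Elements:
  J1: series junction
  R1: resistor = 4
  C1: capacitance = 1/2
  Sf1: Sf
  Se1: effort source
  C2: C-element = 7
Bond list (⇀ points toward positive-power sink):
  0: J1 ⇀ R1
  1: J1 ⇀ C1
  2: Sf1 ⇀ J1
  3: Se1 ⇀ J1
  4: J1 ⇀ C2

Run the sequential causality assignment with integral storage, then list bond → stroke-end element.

bond 0 stroke at J1
bond 1 stroke at J1
bond 2 stroke at Sf1
bond 3 stroke at J1
bond 4 stroke at J1

#2 stroke→Sf1  (Sf1 fixes flow; stroke at Sf1)
#3 stroke→J1  (Se1: effort source, stroke at far end)
#0 stroke→J1  (J1 flow already set via bond 2)
#1 stroke→J1  (J1: bond 2 brought flow, rest push out)
#4 stroke→J1  (J1 flow already set via bond 2)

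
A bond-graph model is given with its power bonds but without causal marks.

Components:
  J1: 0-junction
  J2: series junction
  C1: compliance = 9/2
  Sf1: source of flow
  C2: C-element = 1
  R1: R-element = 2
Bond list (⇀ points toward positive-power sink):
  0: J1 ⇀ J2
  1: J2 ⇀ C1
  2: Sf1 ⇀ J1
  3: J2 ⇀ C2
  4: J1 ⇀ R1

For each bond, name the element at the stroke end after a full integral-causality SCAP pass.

b2 stroke at Sf1  (source Sf1 imposes f)
b1 stroke at J2  (C1 outputs effort q/C1)
b3 stroke at J2  (prefer integral on C2)
b0 stroke at J1  (only one flow-in slot at J2)
b4 stroke at R1  (J1 effort already set via bond 0)

b0 |J1
b1 |J2
b2 |Sf1
b3 |J2
b4 |R1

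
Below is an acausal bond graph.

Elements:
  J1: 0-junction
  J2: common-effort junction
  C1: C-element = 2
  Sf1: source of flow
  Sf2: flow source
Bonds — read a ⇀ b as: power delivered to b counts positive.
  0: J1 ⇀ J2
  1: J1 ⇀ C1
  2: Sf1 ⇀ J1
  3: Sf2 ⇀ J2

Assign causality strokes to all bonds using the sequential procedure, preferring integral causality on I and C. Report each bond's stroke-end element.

β2 stroke→Sf1  (Sf1 fixes flow; stroke at Sf1)
β3 stroke→Sf2  (source Sf2 imposes f)
β0 stroke→J2  (closing 0-jn rule on J2)
β1 stroke→J1  (J1 needs exactly one e-in)

b0 |J2
b1 |J1
b2 |Sf1
b3 |Sf2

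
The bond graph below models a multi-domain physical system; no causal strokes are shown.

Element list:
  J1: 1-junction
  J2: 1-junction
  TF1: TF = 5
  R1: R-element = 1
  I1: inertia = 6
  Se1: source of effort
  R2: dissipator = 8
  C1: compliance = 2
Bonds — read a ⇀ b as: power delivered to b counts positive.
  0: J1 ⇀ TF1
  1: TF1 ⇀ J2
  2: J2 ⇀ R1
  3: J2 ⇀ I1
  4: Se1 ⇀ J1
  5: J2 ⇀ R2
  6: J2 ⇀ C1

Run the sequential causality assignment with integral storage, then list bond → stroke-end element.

bond 4 |J1  (Se1: effort source, stroke at far end)
bond 0 |TF1  (closing 1-jn rule on J1)
bond 1 |J2  (TF1 one-in-one-out from 0)
bond 3 |I1  (I1: I, integral causality)
bond 2 |J2  (J2: bond 3 brought flow, rest push out)
bond 5 |J2  (J2 flow already set via bond 3)
bond 6 |J2  (1-jn J2 has f-setter on 3)

bond 0 stroke→TF1
bond 1 stroke→J2
bond 2 stroke→J2
bond 3 stroke→I1
bond 4 stroke→J1
bond 5 stroke→J2
bond 6 stroke→J2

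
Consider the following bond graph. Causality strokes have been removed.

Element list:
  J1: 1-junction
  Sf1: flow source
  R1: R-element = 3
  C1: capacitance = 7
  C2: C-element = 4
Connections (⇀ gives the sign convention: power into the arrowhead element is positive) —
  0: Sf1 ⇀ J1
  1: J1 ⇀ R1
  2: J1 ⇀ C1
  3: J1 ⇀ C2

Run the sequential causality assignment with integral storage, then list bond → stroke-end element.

bond 0 →Sf1  (source Sf1 imposes f)
bond 1 →J1  (common-f at J1 fixed by 0)
bond 2 →J1  (J1: bond 0 brought flow, rest push out)
bond 3 →J1  (J1: bond 0 brought flow, rest push out)

β0 →Sf1
β1 →J1
β2 →J1
β3 →J1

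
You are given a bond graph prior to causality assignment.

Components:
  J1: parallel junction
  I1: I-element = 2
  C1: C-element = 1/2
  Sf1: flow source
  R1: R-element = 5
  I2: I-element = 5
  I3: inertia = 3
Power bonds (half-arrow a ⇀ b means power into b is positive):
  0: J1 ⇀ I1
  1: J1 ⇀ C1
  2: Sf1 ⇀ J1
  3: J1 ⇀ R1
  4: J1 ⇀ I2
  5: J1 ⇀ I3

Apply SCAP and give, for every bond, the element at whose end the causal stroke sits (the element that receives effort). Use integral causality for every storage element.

bond 0 stroke at I1
bond 1 stroke at J1
bond 2 stroke at Sf1
bond 3 stroke at R1
bond 4 stroke at I2
bond 5 stroke at I3

#2 stroke→Sf1  (Sf1 (Sf) sets flow on bond)
#0 stroke→I1  (I1: I, integral causality)
#1 stroke→J1  (C1: C, integral causality)
#3 stroke→R1  (J1 effort already set via bond 1)
#4 stroke→I2  (0-jn J1 has e-setter on 1)
#5 stroke→I3  (J1 effort already set via bond 1)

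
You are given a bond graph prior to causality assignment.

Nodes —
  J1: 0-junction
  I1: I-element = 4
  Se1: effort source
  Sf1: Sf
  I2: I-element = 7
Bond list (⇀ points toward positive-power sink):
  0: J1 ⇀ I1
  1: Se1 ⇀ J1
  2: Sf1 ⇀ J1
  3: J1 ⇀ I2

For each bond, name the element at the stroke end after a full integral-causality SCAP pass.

#0 |I1
#1 |J1
#2 |Sf1
#3 |I2

β1 |J1  (source Se1 imposes e)
β2 |Sf1  (Sf1 fixes flow; stroke at Sf1)
β0 |I1  (J1: bond 1 brought effort, rest push out)
β3 |I2  (0-jn J1 has e-setter on 1)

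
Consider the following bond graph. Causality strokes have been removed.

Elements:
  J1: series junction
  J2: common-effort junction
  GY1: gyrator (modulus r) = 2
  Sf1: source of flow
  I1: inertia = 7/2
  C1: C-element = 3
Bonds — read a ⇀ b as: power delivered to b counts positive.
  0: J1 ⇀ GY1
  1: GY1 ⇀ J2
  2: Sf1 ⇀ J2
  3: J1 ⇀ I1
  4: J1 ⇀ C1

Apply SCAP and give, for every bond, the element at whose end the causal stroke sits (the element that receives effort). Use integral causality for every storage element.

#2 stroke at Sf1  (Sf1: flow source, stroke at near end)
#1 stroke at J2  (J2: last free bond brings effort in)
#0 stroke at J1  (GY1 both-in/both-out from 1)
#3 stroke at I1  (I1 integral (f out))
#4 stroke at J1  (1-jn J1 has f-setter on 3)

b0 |J1
b1 |J2
b2 |Sf1
b3 |I1
b4 |J1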